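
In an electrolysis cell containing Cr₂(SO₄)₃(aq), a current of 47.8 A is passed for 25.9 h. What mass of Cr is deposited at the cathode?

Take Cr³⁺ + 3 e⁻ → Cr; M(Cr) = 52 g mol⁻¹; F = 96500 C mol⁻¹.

Q = I·t = 47.80 A × 93240 s = 4457000 C.
n(e⁻) = Q/F = 4457000 / 96500 = 46.19 mol.
Cr³⁺ + 3 e⁻ → Cr, so n(Cr) = n(e⁻)/3 = 15.40 mol.
m = n·M = 15.40 × 52 = 801 g.

801 g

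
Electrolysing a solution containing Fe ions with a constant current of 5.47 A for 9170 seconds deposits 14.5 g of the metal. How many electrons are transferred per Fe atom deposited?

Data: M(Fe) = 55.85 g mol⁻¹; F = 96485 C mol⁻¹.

Q = I·t = 5.470 A × 9170.0 s = 50160 C, so n(e⁻) = 50160/96485 = 0.5199 mol.
n(Fe) deposited = 14.5 / 55.85 = 0.2596 mol.
Electrons per atom = n(e⁻)/n(Fe) = 0.5199 / 0.2596 = 2.00 ≈ 2, so the ion is Fe²⁺.

2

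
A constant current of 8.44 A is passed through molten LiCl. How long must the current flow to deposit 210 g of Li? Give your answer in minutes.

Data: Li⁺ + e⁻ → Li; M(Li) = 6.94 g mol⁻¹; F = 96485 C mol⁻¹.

n(Li) = m/M = 210 / 6.94 = 30.26 mol.
Each Li atom requires 1 electron, so n(e⁻) = 1 × 30.26 = 30.26 mol.
Q = n(e⁻)·F = 30.26 × 96485 = 2920000 C.
t = Q/I = 2920000 / 8.440 A = 345900 s = 5770 min.

5770 min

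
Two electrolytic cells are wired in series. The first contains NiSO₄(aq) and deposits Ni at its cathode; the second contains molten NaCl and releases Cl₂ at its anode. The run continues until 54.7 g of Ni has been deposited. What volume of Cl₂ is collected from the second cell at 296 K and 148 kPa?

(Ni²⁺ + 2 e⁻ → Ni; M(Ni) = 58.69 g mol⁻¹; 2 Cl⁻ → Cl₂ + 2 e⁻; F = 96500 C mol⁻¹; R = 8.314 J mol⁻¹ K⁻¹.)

15.5 L

n(Ni) = 54.7 / 58.69 = 0.9320 mol, so n(e⁻) = 2 × 0.9320 = 1.864 mol.
The cells are in series, so the same 1.864 mol of electrons passes through the second cell.
2 Cl⁻ → Cl₂ + 2 e⁻ — 2 mol e⁻ per mol Cl₂, so n(Cl₂) = 1.864/2 = 0.9320 mol.
V = nRT/P = (0.9320 × 8.314 × 296) / (148 × 10³) = 0.0155 m³ = 15.5 L.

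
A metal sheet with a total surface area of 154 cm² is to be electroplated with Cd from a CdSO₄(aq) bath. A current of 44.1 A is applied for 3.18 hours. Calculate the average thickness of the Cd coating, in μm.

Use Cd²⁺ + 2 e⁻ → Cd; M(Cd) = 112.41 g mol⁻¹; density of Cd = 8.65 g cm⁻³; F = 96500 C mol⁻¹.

Q = I·t = 44.10 × 11448 = 504900 C; n(e⁻) = 5.232 mol.
n(Cd) = n(e⁻)/2 = 2.616 mol, so m = 2.616 × 112.41 = 294.0 g.
Volume = m/ρ = 294.0 / 8.65 = 33.99 cm³.
Thickness = V/A = 33.99 / 154 = 0.221 cm = 2210 μm.

2210 μm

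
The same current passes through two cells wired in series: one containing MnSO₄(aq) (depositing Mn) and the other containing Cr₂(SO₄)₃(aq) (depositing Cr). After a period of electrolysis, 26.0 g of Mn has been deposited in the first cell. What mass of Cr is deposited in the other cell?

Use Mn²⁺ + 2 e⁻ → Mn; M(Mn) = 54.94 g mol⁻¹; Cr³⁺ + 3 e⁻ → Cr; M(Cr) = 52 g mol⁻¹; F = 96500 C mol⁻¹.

n(Mn) = 26.0 / 54.94 = 0.4732 mol.
Since Mn²⁺ + 2 e⁻ → Mn, n(e⁻) passed = 2 × 0.4732 = 0.9465 mol.
Cells in series carry the same charge, so the same 0.9465 mol of electrons passes through cell 2.
Cr³⁺ + 3 e⁻ → Cr, so n(Cr) = 0.9465 / 3 = 0.3155 mol.
m(Cr) = 0.3155 × 52 = 16.4 g.

16.4 g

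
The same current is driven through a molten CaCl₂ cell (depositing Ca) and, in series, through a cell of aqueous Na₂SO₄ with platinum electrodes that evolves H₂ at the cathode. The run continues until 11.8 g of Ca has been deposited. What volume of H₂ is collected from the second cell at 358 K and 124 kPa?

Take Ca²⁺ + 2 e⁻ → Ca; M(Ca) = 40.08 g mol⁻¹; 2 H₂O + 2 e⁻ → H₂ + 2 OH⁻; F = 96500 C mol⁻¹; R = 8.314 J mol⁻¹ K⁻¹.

7.07 L

n(Ca) = 11.8 / 40.08 = 0.2944 mol, so n(e⁻) = 2 × 0.2944 = 0.5888 mol.
The cells are in series, so the same 0.5888 mol of electrons passes through the second cell.
2 H₂O + 2 e⁻ → H₂ + 2 OH⁻ — 2 mol e⁻ per mol H₂, so n(H₂) = 0.5888/2 = 0.2944 mol.
V = nRT/P = (0.2944 × 8.314 × 358) / (124 × 10³) = 0.00707 m³ = 7.07 L.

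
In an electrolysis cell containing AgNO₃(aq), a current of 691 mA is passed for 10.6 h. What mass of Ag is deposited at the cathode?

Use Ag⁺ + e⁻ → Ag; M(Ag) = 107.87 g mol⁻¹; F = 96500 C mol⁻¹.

Q = I·t = 0.6910 A × 38160 s = 26370 C.
n(e⁻) = Q/F = 26370 / 96500 = 0.2732 mol.
Ag⁺ + e⁻ → Ag, so n(Ag) = n(e⁻)/1 = 0.2732 mol.
m = n·M = 0.2732 × 107.87 = 29.5 g.

29.5 g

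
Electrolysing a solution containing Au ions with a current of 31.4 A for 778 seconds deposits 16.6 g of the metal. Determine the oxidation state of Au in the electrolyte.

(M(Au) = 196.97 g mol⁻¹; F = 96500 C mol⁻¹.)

+3

Q = I·t = 31.40 A × 778.00 s = 24430 C, so n(e⁻) = 24430/96500 = 0.2532 mol.
n(Au) deposited = 16.6 / 196.97 = 0.08428 mol.
Electrons per atom = n(e⁻)/n(Au) = 0.2532 / 0.08428 = 3.00 ≈ 3, so the ion is Au³⁺.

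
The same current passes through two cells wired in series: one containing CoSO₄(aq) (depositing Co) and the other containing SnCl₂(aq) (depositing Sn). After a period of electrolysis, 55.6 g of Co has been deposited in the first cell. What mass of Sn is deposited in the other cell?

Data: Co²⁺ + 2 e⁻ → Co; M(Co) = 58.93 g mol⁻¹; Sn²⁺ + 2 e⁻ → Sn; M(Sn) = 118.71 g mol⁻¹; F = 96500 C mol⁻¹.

n(Co) = 55.6 / 58.93 = 0.9435 mol.
Since Co²⁺ + 2 e⁻ → Co, n(e⁻) passed = 2 × 0.9435 = 1.887 mol.
Cells in series carry the same charge, so the same 1.887 mol of electrons passes through cell 2.
Sn²⁺ + 2 e⁻ → Sn, so n(Sn) = 1.887 / 2 = 0.9435 mol.
m(Sn) = 0.9435 × 118.71 = 112 g.

112 g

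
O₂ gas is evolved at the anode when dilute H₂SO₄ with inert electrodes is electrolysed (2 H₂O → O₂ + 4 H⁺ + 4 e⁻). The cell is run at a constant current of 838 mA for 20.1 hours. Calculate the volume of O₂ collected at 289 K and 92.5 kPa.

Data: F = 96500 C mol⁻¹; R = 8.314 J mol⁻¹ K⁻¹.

4.08 L

Q = I·t = 0.8380 A × 72360 s = 60640 C.
n(e⁻) = Q/F = 60640 / 96500 = 0.6284 mol.
4 electrons are transferred per O₂ molecule, so n(O₂) = 0.6284 / 4 = 0.1571 mol.
V = nRT/P = (0.1571 × 8.314 × 289) / (92.5 × 10³ Pa) = 0.00408 m³ = 4.08 L.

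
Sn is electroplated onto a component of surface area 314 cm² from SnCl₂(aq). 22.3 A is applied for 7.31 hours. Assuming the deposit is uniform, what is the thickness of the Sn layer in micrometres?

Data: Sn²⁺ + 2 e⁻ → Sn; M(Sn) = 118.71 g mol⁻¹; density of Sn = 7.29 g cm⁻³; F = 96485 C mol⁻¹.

Q = I·t = 22.30 × 26316 = 586800 C; n(e⁻) = 6.082 mol.
n(Sn) = n(e⁻)/2 = 3.041 mol, so m = 3.041 × 118.71 = 361.0 g.
Volume = m/ρ = 361.0 / 7.29 = 49.52 cm³.
Thickness = V/A = 49.52 / 314 = 0.158 cm = 1580 μm.

1580 μm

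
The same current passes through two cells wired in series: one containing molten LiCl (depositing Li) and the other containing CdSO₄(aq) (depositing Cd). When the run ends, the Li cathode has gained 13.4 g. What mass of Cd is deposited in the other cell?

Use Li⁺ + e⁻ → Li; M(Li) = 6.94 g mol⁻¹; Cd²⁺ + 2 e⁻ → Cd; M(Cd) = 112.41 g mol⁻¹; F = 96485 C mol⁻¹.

109 g

n(Li) = 13.4 / 6.94 = 1.931 mol.
Since Li⁺ + e⁻ → Li, n(e⁻) passed = 1 × 1.931 = 1.931 mol.
Cells in series carry the same charge, so the same 1.931 mol of electrons passes through cell 2.
Cd²⁺ + 2 e⁻ → Cd, so n(Cd) = 1.931 / 2 = 0.9654 mol.
m(Cd) = 0.9654 × 112.41 = 109 g.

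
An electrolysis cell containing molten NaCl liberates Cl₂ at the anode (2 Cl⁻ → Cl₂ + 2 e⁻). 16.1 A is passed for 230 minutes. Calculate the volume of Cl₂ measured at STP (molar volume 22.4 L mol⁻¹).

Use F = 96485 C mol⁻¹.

Q = I·t = 16.10 A × 13800 s = 222200 C.
n(e⁻) = Q/F = 222200 / 96485 = 2.303 mol.
2 electrons are transferred per Cl₂ molecule, so n(Cl₂) = 2.303 / 2 = 1.151 mol.
V = n × V_m = 1.151 × 22.4 = 25.8 L.

25.8 L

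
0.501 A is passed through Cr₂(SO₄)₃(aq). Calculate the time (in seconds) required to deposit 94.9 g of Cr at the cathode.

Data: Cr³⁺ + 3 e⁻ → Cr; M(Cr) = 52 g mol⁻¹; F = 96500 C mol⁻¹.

1.05 × 10⁶ s

n(Cr) = m/M = 94.9 / 52 = 1.825 mol.
Each Cr atom requires 3 electrons, so n(e⁻) = 3 × 1.825 = 5.475 mol.
Q = n(e⁻)·F = 5.475 × 96500 = 528300 C.
t = Q/I = 528300 / 0.5010 A = 1055000 s.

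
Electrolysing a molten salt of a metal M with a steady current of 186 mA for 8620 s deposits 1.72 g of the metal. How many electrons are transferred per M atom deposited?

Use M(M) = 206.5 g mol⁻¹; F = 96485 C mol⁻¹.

2

Q = I·t = 0.1860 A × 8620.0 s = 1603 C, so n(e⁻) = 1603/96485 = 0.01662 mol.
n(M) deposited = 1.72 / 206.5 = 0.008329 mol.
Electrons per atom = n(e⁻)/n(M) = 0.01662 / 0.008329 = 2.00 ≈ 2, so the ion is M²⁺.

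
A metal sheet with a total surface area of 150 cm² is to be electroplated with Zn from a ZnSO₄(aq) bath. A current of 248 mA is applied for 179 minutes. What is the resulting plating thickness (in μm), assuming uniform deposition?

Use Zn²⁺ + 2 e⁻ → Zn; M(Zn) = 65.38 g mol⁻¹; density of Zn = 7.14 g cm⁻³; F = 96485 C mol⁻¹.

8.43 μm

Q = I·t = 0.2480 × 10740 = 2664 C; n(e⁻) = 0.02761 mol.
n(Zn) = n(e⁻)/2 = 0.01380 mol, so m = 0.01380 × 65.38 = 0.9024 g.
Volume = m/ρ = 0.9024 / 7.14 = 0.1264 cm³.
Thickness = V/A = 0.1264 / 150 = 8.43 × 10⁻⁴ cm = 8.43 μm.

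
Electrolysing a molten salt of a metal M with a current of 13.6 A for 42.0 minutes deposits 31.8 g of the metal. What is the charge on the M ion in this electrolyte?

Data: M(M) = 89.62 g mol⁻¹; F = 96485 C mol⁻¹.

+1

Q = I·t = 13.60 A × 2520.0 s = 34270 C, so n(e⁻) = 34270/96485 = 0.3552 mol.
n(M) deposited = 31.8 / 89.62 = 0.3548 mol.
Electrons per atom = n(e⁻)/n(M) = 0.3552 / 0.3548 = 1.00 ≈ 1, so the ion is M⁺.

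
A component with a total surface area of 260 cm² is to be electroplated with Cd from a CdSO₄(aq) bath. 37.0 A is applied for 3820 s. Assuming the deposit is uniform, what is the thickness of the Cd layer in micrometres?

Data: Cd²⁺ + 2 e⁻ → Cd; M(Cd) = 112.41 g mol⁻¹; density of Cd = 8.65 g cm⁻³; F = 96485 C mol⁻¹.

Q = I·t = 37.00 × 3820.0 = 141300 C; n(e⁻) = 1.465 mol.
n(Cd) = n(e⁻)/2 = 0.7324 mol, so m = 0.7324 × 112.41 = 82.33 g.
Volume = m/ρ = 82.33 / 8.65 = 9.518 cm³.
Thickness = V/A = 9.518 / 260 = 0.0366 cm = 366 μm.

366 μm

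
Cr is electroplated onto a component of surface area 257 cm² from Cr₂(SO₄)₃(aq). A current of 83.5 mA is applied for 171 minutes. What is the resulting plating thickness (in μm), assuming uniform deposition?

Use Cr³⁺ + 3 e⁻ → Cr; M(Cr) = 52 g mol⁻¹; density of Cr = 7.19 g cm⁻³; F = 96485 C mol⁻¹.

0.833 μm

Q = I·t = 0.08350 × 10260 = 856.7 C; n(e⁻) = 0.008879 mol.
n(Cr) = n(e⁻)/3 = 0.002960 mol, so m = 0.002960 × 52 = 0.1539 g.
Volume = m/ρ = 0.1539 / 7.19 = 0.02141 cm³.
Thickness = V/A = 0.02141 / 257 = 8.33 × 10⁻⁵ cm = 0.833 μm.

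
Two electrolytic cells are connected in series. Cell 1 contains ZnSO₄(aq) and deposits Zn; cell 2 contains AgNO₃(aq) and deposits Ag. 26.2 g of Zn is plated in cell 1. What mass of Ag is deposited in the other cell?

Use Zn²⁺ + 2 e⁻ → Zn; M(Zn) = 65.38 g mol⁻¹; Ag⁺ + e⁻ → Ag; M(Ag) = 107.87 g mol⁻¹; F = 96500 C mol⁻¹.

n(Zn) = 26.2 / 65.38 = 0.4007 mol.
Since Zn²⁺ + 2 e⁻ → Zn, n(e⁻) passed = 2 × 0.4007 = 0.8015 mol.
Cells in series carry the same charge, so the same 0.8015 mol of electrons passes through cell 2.
Ag⁺ + e⁻ → Ag, so n(Ag) = 0.8015 / 1 = 0.8015 mol.
m(Ag) = 0.8015 × 107.87 = 86.5 g.

86.5 g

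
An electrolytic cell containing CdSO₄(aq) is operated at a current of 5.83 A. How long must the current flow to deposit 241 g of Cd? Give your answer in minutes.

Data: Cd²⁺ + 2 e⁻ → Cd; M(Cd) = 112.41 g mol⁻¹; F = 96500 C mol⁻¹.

1180 min

n(Cd) = m/M = 241 / 112.41 = 2.144 mol.
Each Cd atom requires 2 electrons, so n(e⁻) = 2 × 2.144 = 4.288 mol.
Q = n(e⁻)·F = 4.288 × 96500 = 413800 C.
t = Q/I = 413800 / 5.830 A = 70970 s = 1180 min.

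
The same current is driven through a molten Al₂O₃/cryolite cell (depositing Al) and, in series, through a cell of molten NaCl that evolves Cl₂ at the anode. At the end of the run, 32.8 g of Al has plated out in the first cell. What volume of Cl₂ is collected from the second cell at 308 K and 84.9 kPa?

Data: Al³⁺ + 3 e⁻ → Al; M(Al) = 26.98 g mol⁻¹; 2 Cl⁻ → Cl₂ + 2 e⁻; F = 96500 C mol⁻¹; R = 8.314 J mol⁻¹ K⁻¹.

n(Al) = 32.8 / 26.98 = 1.216 mol, so n(e⁻) = 3 × 1.216 = 3.647 mol.
The cells are in series, so the same 3.647 mol of electrons passes through the second cell.
2 Cl⁻ → Cl₂ + 2 e⁻ — 2 mol e⁻ per mol Cl₂, so n(Cl₂) = 3.647/2 = 1.824 mol.
V = nRT/P = (1.824 × 8.314 × 308) / (84.9 × 10³) = 0.0550 m³ = 55.0 L.

55.0 L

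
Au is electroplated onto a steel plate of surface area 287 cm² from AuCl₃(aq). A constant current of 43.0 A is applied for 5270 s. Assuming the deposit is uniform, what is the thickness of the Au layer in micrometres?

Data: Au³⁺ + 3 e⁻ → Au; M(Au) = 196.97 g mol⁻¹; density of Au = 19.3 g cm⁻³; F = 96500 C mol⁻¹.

278 μm

Q = I·t = 43.00 × 5270.0 = 226600 C; n(e⁻) = 2.348 mol.
n(Au) = n(e⁻)/3 = 0.7828 mol, so m = 0.7828 × 196.97 = 154.2 g.
Volume = m/ρ = 154.2 / 19.3 = 7.989 cm³.
Thickness = V/A = 7.989 / 287 = 0.0278 cm = 278 μm.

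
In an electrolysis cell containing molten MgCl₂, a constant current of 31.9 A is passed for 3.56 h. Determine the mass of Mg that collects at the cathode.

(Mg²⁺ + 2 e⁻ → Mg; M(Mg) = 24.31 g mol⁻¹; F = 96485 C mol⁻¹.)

Q = I·t = 31.90 A × 12816 s = 408800 C.
n(e⁻) = Q/F = 408800 / 96485 = 4.237 mol.
Mg²⁺ + 2 e⁻ → Mg, so n(Mg) = n(e⁻)/2 = 2.119 mol.
m = n·M = 2.119 × 24.31 = 51.5 g.

51.5 g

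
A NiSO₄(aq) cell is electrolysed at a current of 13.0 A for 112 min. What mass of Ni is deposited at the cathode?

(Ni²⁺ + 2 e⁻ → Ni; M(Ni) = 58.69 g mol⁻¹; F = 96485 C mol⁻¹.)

Q = I·t = 13.00 A × 6720.0 s = 87360 C.
n(e⁻) = Q/F = 87360 / 96485 = 0.9054 mol.
Ni²⁺ + 2 e⁻ → Ni, so n(Ni) = n(e⁻)/2 = 0.4527 mol.
m = n·M = 0.4527 × 58.69 = 26.6 g.

26.6 g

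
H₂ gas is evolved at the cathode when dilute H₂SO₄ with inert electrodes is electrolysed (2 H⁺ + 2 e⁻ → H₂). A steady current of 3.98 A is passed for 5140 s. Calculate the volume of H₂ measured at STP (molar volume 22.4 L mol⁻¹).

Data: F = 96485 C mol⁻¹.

2.37 L

Q = I·t = 3.980 A × 5140.0 s = 20460 C.
n(e⁻) = Q/F = 20460 / 96485 = 0.2120 mol.
2 electrons are transferred per H₂ molecule, so n(H₂) = 0.2120 / 2 = 0.1060 mol.
V = n × V_m = 0.1060 × 22.4 = 2.37 L.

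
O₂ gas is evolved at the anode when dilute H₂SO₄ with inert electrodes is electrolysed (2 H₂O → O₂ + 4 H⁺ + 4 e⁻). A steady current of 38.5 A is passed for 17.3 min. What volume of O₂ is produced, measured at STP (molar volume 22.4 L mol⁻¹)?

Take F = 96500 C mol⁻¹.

2.32 L

Q = I·t = 38.50 A × 1038.0 s = 39960 C.
n(e⁻) = Q/F = 39960 / 96500 = 0.4141 mol.
4 electrons are transferred per O₂ molecule, so n(O₂) = 0.4141 / 4 = 0.1035 mol.
V = n × V_m = 0.1035 × 22.4 = 2.32 L.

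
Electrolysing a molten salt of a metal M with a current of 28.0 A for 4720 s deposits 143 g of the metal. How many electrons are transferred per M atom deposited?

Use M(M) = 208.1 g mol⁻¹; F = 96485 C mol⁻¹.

2

Q = I·t = 28.00 A × 4720.0 s = 132200 C, so n(e⁻) = 132200/96485 = 1.370 mol.
n(M) deposited = 143 / 208.1 = 0.6872 mol.
Electrons per atom = n(e⁻)/n(M) = 1.370 / 0.6872 = 1.99 ≈ 2, so the ion is M²⁺.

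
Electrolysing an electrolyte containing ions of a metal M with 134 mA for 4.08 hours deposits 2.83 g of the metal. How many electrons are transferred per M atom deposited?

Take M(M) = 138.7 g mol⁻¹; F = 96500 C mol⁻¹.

1

Q = I·t = 0.1340 A × 14688 s = 1968 C, so n(e⁻) = 1968/96500 = 0.02040 mol.
n(M) deposited = 2.83 / 138.7 = 0.02040 mol.
Electrons per atom = n(e⁻)/n(M) = 0.02040 / 0.02040 = 1.00 ≈ 1, so the ion is M⁺.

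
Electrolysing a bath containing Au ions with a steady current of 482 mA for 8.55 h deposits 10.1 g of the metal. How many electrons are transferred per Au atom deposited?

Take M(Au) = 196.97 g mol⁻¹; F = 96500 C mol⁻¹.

3

Q = I·t = 0.4820 A × 30780 s = 14840 C, so n(e⁻) = 14840/96500 = 0.1537 mol.
n(Au) deposited = 10.1 / 196.97 = 0.05128 mol.
Electrons per atom = n(e⁻)/n(Au) = 0.1537 / 0.05128 = 3.00 ≈ 3, so the ion is Au³⁺.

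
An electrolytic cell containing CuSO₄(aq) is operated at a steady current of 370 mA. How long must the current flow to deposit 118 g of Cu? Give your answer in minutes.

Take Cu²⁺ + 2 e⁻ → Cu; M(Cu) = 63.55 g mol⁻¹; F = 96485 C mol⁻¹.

16100 min

n(Cu) = m/M = 118 / 63.55 = 1.857 mol.
Each Cu atom requires 2 electrons, so n(e⁻) = 2 × 1.857 = 3.714 mol.
Q = n(e⁻)·F = 3.714 × 96485 = 358300 C.
t = Q/I = 358300 / 0.3700 A = 968400 s = 16100 min.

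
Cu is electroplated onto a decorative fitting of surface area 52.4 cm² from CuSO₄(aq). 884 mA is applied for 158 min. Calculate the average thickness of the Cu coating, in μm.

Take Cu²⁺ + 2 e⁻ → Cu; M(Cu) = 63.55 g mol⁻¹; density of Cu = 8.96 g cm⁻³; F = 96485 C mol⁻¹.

Q = I·t = 0.8840 × 9480.0 = 8380 C; n(e⁻) = 0.08686 mol.
n(Cu) = n(e⁻)/2 = 0.04343 mol, so m = 0.04343 × 63.55 = 2.760 g.
Volume = m/ρ = 2.760 / 8.96 = 0.3080 cm³.
Thickness = V/A = 0.3080 / 52.4 = 0.00588 cm = 58.8 μm.

58.8 μm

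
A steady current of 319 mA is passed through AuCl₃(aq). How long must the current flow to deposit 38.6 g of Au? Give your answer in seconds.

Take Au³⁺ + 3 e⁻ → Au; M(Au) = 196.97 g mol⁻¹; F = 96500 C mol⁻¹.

n(Au) = m/M = 38.6 / 196.97 = 0.1960 mol.
Each Au atom requires 3 electrons, so n(e⁻) = 3 × 0.1960 = 0.5879 mol.
Q = n(e⁻)·F = 0.5879 × 96500 = 56730 C.
t = Q/I = 56730 / 0.3190 A = 177800 s.

1.78 × 10⁵ s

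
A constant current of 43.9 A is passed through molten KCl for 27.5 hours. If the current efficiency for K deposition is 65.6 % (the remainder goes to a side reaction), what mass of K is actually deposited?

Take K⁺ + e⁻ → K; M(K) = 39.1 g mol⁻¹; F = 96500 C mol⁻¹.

1160 g

Q = I·t = 43.90 × 99000 = 4346000 C.
n(e⁻) = 4346000/96500 = 45.04 mol; theoretically n(K) = 45.04/1 = 45.04 mol, m_theo = 1761 g.
At 65.6 % efficiency, m_actual = 0.656 × 1761 = 1160 g.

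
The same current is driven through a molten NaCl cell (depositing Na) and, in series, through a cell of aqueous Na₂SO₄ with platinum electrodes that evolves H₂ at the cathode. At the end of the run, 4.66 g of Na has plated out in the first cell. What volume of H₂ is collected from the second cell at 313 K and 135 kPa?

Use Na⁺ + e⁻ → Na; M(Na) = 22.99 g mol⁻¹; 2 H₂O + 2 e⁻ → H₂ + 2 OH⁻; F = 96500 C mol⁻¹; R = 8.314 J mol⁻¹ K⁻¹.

1.95 L

n(Na) = 4.66 / 22.99 = 0.2027 mol, so n(e⁻) = 1 × 0.2027 = 0.2027 mol.
The cells are in series, so the same 0.2027 mol of electrons passes through the second cell.
2 H₂O + 2 e⁻ → H₂ + 2 OH⁻ — 2 mol e⁻ per mol H₂, so n(H₂) = 0.2027/2 = 0.1013 mol.
V = nRT/P = (0.1013 × 8.314 × 313) / (135 × 10³) = 0.00195 m³ = 1.95 L.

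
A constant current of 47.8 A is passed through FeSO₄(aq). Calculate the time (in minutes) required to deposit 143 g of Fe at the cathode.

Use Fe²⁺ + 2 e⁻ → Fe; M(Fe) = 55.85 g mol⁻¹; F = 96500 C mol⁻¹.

n(Fe) = m/M = 143 / 55.85 = 2.560 mol.
Each Fe atom requires 2 electrons, so n(e⁻) = 2 × 2.560 = 5.121 mol.
Q = n(e⁻)·F = 5.121 × 96500 = 494200 C.
t = Q/I = 494200 / 47.80 A = 10340 s = 172 min.

172 min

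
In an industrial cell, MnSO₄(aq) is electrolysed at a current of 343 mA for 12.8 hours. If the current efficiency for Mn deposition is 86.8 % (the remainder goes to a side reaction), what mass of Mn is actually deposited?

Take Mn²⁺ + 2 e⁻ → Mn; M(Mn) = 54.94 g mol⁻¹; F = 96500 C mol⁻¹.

3.91 g

Q = I·t = 0.3430 × 46080 = 15810 C.
n(e⁻) = 15810/96500 = 0.1638 mol; theoretically n(Mn) = 0.1638/2 = 0.08189 mol, m_theo = 4.499 g.
At 86.8 % efficiency, m_actual = 0.868 × 4.499 = 3.91 g.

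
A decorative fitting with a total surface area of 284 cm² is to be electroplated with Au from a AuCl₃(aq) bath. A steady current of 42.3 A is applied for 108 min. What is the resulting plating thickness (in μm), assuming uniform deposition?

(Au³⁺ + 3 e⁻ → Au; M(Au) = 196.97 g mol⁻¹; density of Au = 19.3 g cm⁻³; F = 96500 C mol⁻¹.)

340 μm

Q = I·t = 42.30 × 6480.0 = 274100 C; n(e⁻) = 2.840 mol.
n(Au) = n(e⁻)/3 = 0.9468 mol, so m = 0.9468 × 196.97 = 186.5 g.
Volume = m/ρ = 186.5 / 19.3 = 9.663 cm³.
Thickness = V/A = 9.663 / 284 = 0.0340 cm = 340 μm.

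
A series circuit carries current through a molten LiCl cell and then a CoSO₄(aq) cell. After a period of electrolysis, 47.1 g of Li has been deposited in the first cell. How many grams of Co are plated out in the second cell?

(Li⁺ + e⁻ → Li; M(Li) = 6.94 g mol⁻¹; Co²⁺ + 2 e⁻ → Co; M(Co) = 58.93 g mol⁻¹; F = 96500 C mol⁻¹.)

n(Li) = 47.1 / 6.94 = 6.787 mol.
Since Li⁺ + e⁻ → Li, n(e⁻) passed = 1 × 6.787 = 6.787 mol.
Cells in series carry the same charge, so the same 6.787 mol of electrons passes through cell 2.
Co²⁺ + 2 e⁻ → Co, so n(Co) = 6.787 / 2 = 3.393 mol.
m(Co) = 3.393 × 58.93 = 200 g.

200 g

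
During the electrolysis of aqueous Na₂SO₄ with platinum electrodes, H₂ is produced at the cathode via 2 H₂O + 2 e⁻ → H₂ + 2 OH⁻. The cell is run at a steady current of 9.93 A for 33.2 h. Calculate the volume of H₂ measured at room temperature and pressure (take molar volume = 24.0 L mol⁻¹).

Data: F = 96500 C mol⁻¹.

Q = I·t = 9.930 A × 119520 s = 1187000 C.
n(e⁻) = Q/F = 1187000 / 96500 = 12.30 mol.
2 electrons are transferred per H₂ molecule, so n(H₂) = 12.30 / 2 = 6.149 mol.
V = n × V_m = 6.149 × 24.0 = 148 L.

148 L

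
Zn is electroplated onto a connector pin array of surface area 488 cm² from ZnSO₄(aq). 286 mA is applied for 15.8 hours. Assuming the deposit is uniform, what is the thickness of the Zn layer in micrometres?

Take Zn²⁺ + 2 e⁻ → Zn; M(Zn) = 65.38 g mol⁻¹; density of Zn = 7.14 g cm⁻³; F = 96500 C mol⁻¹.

Q = I·t = 0.2860 × 56880 = 16270 C; n(e⁻) = 0.1686 mol.
n(Zn) = n(e⁻)/2 = 0.08429 mol, so m = 0.08429 × 65.38 = 5.511 g.
Volume = m/ρ = 5.511 / 7.14 = 0.7718 cm³.
Thickness = V/A = 0.7718 / 488 = 0.00158 cm = 15.8 μm.

15.8 μm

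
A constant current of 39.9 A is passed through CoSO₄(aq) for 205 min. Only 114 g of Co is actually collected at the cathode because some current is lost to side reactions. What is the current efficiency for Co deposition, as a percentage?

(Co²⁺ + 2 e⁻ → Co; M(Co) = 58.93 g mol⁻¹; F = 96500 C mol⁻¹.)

76.1 %

Q = I·t = 39.90 × 12300 = 490800 C; n(e⁻) = 490800/96500 = 5.086 mol.
Theoretical n(Co) = n(e⁻)/2 = 2.543 mol, i.e. m_theo = 2.543 × 58.93 = 149.9 g.
Efficiency = m_actual / m_theo = 114 / 149.9 = 76.1 %.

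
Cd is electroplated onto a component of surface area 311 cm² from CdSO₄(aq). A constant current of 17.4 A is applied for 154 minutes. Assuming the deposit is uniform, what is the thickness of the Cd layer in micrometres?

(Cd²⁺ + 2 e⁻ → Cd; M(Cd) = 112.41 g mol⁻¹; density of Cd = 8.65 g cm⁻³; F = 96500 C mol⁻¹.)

348 μm

Q = I·t = 17.40 × 9240.0 = 160800 C; n(e⁻) = 1.666 mol.
n(Cd) = n(e⁻)/2 = 0.8330 mol, so m = 0.8330 × 112.41 = 93.64 g.
Volume = m/ρ = 93.64 / 8.65 = 10.83 cm³.
Thickness = V/A = 10.83 / 311 = 0.0348 cm = 348 μm.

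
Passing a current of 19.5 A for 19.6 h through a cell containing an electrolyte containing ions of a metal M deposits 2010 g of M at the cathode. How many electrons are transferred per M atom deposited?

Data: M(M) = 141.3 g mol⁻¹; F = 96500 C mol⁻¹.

Q = I·t = 19.50 A × 70560 s = 1376000 C, so n(e⁻) = 1376000/96500 = 14.26 mol.
n(M) deposited = 2010 / 141.3 = 14.23 mol.
Electrons per atom = n(e⁻)/n(M) = 14.26 / 14.23 = 1.00 ≈ 1, so the ion is M⁺.

1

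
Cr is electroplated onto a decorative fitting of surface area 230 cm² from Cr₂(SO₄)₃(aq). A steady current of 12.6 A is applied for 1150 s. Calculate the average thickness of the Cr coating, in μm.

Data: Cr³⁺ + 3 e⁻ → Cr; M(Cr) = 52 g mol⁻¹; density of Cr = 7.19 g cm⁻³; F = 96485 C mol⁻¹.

15.7 μm

Q = I·t = 12.60 × 1150.0 = 14490 C; n(e⁻) = 0.1502 mol.
n(Cr) = n(e⁻)/3 = 0.05006 mol, so m = 0.05006 × 52 = 2.603 g.
Volume = m/ρ = 2.603 / 7.19 = 0.3620 cm³.
Thickness = V/A = 0.3620 / 230 = 0.00157 cm = 15.7 μm.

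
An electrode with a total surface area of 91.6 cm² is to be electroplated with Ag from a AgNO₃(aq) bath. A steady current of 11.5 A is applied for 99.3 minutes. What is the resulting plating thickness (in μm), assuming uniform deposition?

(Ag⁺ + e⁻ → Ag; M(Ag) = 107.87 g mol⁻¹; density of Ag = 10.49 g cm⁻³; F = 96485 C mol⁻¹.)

797 μm

Q = I·t = 11.50 × 5958.0 = 68520 C; n(e⁻) = 0.7101 mol.
n(Ag) = n(e⁻)/1 = 0.7101 mol, so m = 0.7101 × 107.87 = 76.60 g.
Volume = m/ρ = 76.60 / 10.49 = 7.302 cm³.
Thickness = V/A = 7.302 / 91.6 = 0.0797 cm = 797 μm.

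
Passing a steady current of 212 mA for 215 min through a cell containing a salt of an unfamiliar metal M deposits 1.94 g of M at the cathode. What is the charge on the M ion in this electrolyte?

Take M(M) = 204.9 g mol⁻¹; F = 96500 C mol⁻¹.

+3

Q = I·t = 0.2120 A × 12900 s = 2735 C, so n(e⁻) = 2735/96500 = 0.02834 mol.
n(M) deposited = 1.94 / 204.9 = 0.009468 mol.
Electrons per atom = n(e⁻)/n(M) = 0.02834 / 0.009468 = 2.99 ≈ 3, so the ion is M³⁺.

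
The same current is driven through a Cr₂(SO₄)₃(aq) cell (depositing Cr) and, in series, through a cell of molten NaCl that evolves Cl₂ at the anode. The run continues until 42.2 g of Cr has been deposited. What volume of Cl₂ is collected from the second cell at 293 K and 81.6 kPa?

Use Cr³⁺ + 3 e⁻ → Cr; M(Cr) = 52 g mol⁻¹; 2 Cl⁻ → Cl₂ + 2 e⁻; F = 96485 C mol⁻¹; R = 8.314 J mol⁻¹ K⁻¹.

36.3 L

n(Cr) = 42.2 / 52 = 0.8115 mol, so n(e⁻) = 3 × 0.8115 = 2.435 mol.
The cells are in series, so the same 2.435 mol of electrons passes through the second cell.
2 Cl⁻ → Cl₂ + 2 e⁻ — 2 mol e⁻ per mol Cl₂, so n(Cl₂) = 2.435/2 = 1.217 mol.
V = nRT/P = (1.217 × 8.314 × 293) / (81.6 × 10³) = 0.0363 m³ = 36.3 L.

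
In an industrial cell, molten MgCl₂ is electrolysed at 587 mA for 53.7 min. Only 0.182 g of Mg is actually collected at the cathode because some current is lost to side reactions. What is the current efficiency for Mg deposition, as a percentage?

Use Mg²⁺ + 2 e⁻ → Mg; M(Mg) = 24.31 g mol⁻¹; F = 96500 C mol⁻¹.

Q = I·t = 0.5870 × 3222.0 = 1891 C; n(e⁻) = 1891/96500 = 0.01960 mol.
Theoretical n(Mg) = n(e⁻)/2 = 0.009800 mol, i.e. m_theo = 0.009800 × 24.31 = 0.2382 g.
Efficiency = m_actual / m_theo = 0.182 / 0.2382 = 76.4 %.

76.4 %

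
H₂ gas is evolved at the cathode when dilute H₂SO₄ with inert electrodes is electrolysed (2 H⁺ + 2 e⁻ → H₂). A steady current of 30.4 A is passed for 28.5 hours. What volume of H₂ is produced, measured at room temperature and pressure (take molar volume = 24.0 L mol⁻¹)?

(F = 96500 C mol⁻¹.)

388 L

Q = I·t = 30.40 A × 102600 s = 3119000 C.
n(e⁻) = Q/F = 3119000 / 96500 = 32.32 mol.
2 electrons are transferred per H₂ molecule, so n(H₂) = 32.32 / 2 = 16.16 mol.
V = n × V_m = 16.16 × 24.0 = 388 L.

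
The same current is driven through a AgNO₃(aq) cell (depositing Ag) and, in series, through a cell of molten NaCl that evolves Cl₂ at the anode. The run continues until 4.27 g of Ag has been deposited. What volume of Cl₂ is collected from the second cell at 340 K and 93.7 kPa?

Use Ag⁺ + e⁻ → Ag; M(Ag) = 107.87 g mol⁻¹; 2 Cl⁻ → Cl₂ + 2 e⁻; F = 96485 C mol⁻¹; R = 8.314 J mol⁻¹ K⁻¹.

0.597 L

n(Ag) = 4.27 / 107.87 = 0.03958 mol, so n(e⁻) = 1 × 0.03958 = 0.03958 mol.
The cells are in series, so the same 0.03958 mol of electrons passes through the second cell.
2 Cl⁻ → Cl₂ + 2 e⁻ — 2 mol e⁻ per mol Cl₂, so n(Cl₂) = 0.03958/2 = 0.01979 mol.
V = nRT/P = (0.01979 × 8.314 × 340) / (93.7 × 10³) = 5.97 × 10⁻⁴ m³ = 0.597 L.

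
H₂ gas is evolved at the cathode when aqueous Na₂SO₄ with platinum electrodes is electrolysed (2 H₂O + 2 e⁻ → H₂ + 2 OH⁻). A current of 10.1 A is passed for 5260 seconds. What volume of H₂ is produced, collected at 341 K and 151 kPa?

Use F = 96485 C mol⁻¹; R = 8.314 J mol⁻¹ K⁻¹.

Q = I·t = 10.10 A × 5260.0 s = 53130 C.
n(e⁻) = Q/F = 53130 / 96485 = 0.5506 mol.
2 electrons are transferred per H₂ molecule, so n(H₂) = 0.5506 / 2 = 0.2753 mol.
V = nRT/P = (0.2753 × 8.314 × 341) / (151 × 10³ Pa) = 0.00517 m³ = 5.17 L.

5.17 L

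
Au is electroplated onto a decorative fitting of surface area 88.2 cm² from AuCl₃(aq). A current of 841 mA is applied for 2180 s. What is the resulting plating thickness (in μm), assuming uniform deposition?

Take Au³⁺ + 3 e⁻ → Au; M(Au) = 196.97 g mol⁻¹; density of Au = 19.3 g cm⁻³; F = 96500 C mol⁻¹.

7.33 μm

Q = I·t = 0.8410 × 2180.0 = 1833 C; n(e⁻) = 0.01900 mol.
n(Au) = n(e⁻)/3 = 0.006333 mol, so m = 0.006333 × 196.97 = 1.247 g.
Volume = m/ρ = 1.247 / 19.3 = 0.06463 cm³.
Thickness = V/A = 0.06463 / 88.2 = 7.33 × 10⁻⁴ cm = 7.33 μm.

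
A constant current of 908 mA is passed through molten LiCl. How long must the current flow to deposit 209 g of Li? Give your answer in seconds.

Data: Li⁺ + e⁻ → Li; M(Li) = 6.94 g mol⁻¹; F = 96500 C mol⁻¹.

n(Li) = m/M = 209 / 6.94 = 30.12 mol.
Each Li atom requires 1 electron, so n(e⁻) = 1 × 30.12 = 30.12 mol.
Q = n(e⁻)·F = 30.12 × 96500 = 2906000 C.
t = Q/I = 2906000 / 0.9080 A = 3201000 s.

3.20 × 10⁶ s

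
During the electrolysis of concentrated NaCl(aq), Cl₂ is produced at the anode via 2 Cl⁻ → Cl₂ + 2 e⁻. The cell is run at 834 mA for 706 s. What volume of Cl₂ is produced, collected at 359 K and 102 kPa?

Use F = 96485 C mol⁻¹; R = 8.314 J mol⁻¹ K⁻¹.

Q = I·t = 0.8340 A × 706.00 s = 588.8 C.
n(e⁻) = Q/F = 588.8 / 96485 = 0.006103 mol.
2 electrons are transferred per Cl₂ molecule, so n(Cl₂) = 0.006103 / 2 = 0.003051 mol.
V = nRT/P = (0.003051 × 8.314 × 359) / (102 × 10³ Pa) = 8.93 × 10⁻⁵ m³ = 0.0893 L.

0.0893 L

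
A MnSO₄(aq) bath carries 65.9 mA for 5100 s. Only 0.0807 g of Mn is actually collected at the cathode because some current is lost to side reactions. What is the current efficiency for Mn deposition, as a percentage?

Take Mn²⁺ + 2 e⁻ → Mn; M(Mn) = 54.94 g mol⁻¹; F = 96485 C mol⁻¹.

84.3 %

Q = I·t = 0.06590 × 5100.0 = 336.1 C; n(e⁻) = 336.1/96485 = 0.003483 mol.
Theoretical n(Mn) = n(e⁻)/2 = 0.001742 mol, i.e. m_theo = 0.001742 × 54.94 = 0.09569 g.
Efficiency = m_actual / m_theo = 0.0807 / 0.09569 = 84.3 %.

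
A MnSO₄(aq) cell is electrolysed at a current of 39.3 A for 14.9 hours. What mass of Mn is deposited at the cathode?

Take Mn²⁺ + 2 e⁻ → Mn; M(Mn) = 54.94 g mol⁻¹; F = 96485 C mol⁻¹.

Q = I·t = 39.30 A × 53640 s = 2108000 C.
n(e⁻) = Q/F = 2108000 / 96485 = 21.85 mol.
Mn²⁺ + 2 e⁻ → Mn, so n(Mn) = n(e⁻)/2 = 10.92 mol.
m = n·M = 10.92 × 54.94 = 600 g.

600 g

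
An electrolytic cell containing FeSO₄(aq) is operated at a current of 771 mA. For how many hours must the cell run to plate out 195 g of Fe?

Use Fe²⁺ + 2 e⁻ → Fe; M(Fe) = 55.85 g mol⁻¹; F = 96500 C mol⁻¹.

n(Fe) = m/M = 195 / 55.85 = 3.491 mol.
Each Fe atom requires 2 electrons, so n(e⁻) = 2 × 3.491 = 6.983 mol.
Q = n(e⁻)·F = 6.983 × 96500 = 673900 C.
t = Q/I = 673900 / 0.7710 A = 874000 s = 243 h.

243 h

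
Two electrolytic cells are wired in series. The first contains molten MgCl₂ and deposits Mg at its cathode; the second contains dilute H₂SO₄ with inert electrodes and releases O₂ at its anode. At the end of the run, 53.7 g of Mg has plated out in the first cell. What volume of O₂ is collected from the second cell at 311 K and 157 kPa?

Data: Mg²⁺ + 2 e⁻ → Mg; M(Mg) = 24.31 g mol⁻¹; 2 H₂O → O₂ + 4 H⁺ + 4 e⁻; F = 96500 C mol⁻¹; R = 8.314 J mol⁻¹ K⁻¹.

18.2 L

n(Mg) = 53.7 / 24.31 = 2.209 mol, so n(e⁻) = 2 × 2.209 = 4.418 mol.
The cells are in series, so the same 4.418 mol of electrons passes through the second cell.
2 H₂O → O₂ + 4 H⁺ + 4 e⁻ — 4 mol e⁻ per mol O₂, so n(O₂) = 4.418/4 = 1.104 mol.
V = nRT/P = (1.104 × 8.314 × 311) / (157 × 10³) = 0.0182 m³ = 18.2 L.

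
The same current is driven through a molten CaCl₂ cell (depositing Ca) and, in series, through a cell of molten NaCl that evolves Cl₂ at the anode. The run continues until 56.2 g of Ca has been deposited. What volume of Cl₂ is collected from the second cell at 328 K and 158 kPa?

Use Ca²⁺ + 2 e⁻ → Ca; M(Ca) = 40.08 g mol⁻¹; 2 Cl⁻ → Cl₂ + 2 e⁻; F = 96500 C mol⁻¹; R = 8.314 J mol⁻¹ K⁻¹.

24.2 L

n(Ca) = 56.2 / 40.08 = 1.402 mol, so n(e⁻) = 2 × 1.402 = 2.804 mol.
The cells are in series, so the same 2.804 mol of electrons passes through the second cell.
2 Cl⁻ → Cl₂ + 2 e⁻ — 2 mol e⁻ per mol Cl₂, so n(Cl₂) = 2.804/2 = 1.402 mol.
V = nRT/P = (1.402 × 8.314 × 328) / (158 × 10³) = 0.0242 m³ = 24.2 L.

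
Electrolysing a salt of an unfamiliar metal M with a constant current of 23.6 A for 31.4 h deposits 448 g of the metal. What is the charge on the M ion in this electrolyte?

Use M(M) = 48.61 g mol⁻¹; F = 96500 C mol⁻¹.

Q = I·t = 23.60 A × 113040 s = 2668000 C, so n(e⁻) = 2668000/96500 = 27.65 mol.
n(M) deposited = 448 / 48.61 = 9.216 mol.
Electrons per atom = n(e⁻)/n(M) = 27.65 / 9.216 = 3.00 ≈ 3, so the ion is M³⁺.

+3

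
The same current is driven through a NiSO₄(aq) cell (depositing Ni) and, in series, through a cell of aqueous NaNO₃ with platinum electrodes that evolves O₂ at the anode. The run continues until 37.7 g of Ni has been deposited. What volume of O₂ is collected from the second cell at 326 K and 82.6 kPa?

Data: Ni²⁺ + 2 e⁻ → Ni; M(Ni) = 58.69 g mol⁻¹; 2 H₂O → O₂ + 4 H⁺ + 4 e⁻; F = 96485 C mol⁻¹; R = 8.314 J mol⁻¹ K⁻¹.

10.5 L

n(Ni) = 37.7 / 58.69 = 0.6424 mol, so n(e⁻) = 2 × 0.6424 = 1.285 mol.
The cells are in series, so the same 1.285 mol of electrons passes through the second cell.
2 H₂O → O₂ + 4 H⁺ + 4 e⁻ — 4 mol e⁻ per mol O₂, so n(O₂) = 1.285/4 = 0.3212 mol.
V = nRT/P = (0.3212 × 8.314 × 326) / (82.6 × 10³) = 0.0105 m³ = 10.5 L.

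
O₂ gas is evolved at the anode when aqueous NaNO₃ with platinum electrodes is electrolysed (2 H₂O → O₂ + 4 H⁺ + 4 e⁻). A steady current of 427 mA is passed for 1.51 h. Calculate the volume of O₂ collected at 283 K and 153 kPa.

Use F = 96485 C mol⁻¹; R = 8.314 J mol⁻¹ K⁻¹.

Q = I·t = 0.4270 A × 5436.0 s = 2321 C.
n(e⁻) = Q/F = 2321 / 96485 = 0.02406 mol.
4 electrons are transferred per O₂ molecule, so n(O₂) = 0.02406 / 4 = 0.006014 mol.
V = nRT/P = (0.006014 × 8.314 × 283) / (153 × 10³ Pa) = 9.25 × 10⁻⁵ m³ = 0.0925 L.

0.0925 L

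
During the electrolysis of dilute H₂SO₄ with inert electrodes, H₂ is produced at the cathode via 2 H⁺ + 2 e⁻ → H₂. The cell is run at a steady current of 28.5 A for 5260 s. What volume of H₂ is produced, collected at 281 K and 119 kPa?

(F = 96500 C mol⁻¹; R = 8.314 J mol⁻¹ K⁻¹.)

Q = I·t = 28.50 A × 5260.0 s = 149900 C.
n(e⁻) = Q/F = 149900 / 96500 = 1.553 mol.
2 electrons are transferred per H₂ molecule, so n(H₂) = 1.553 / 2 = 0.7767 mol.
V = nRT/P = (0.7767 × 8.314 × 281) / (119 × 10³ Pa) = 0.0152 m³ = 15.2 L.

15.2 L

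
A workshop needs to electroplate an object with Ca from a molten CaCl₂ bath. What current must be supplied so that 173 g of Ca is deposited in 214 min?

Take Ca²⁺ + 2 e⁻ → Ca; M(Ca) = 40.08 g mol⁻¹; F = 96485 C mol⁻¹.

n(Ca) = 173 / 40.08 = 4.316 mol.
n(e⁻) = 2 × 4.316 = 8.633 mol.
Q = n(e⁻)·F = 8.633 × 96485 = 832900 C.
I = Q/t = 832900 / 12840 s = 64.9 A.

64.9 A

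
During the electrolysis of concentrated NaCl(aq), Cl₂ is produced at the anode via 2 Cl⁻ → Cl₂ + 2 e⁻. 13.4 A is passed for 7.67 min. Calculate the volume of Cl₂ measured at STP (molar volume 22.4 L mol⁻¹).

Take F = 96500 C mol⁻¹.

0.716 L

Q = I·t = 13.40 A × 460.20 s = 6167 C.
n(e⁻) = Q/F = 6167 / 96500 = 0.06390 mol.
2 electrons are transferred per Cl₂ molecule, so n(Cl₂) = 0.06390 / 2 = 0.03195 mol.
V = n × V_m = 0.03195 × 22.4 = 0.716 L.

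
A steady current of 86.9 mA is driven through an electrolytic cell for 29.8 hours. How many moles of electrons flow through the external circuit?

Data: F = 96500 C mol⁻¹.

Q = I·t = 0.08690 A × 107280 s = 9323 C.
n(e⁻) = Q/F = 9323 / 96500 = 0.0966 mol.

0.0966 mol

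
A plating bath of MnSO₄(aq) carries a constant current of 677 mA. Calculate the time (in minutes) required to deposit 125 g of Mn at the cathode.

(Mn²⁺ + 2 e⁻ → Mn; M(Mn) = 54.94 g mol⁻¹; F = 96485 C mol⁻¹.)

10800 min

n(Mn) = m/M = 125 / 54.94 = 2.275 mol.
Each Mn atom requires 2 electrons, so n(e⁻) = 2 × 2.275 = 4.550 mol.
Q = n(e⁻)·F = 4.550 × 96485 = 439000 C.
t = Q/I = 439000 / 0.6770 A = 648500 s = 10800 min.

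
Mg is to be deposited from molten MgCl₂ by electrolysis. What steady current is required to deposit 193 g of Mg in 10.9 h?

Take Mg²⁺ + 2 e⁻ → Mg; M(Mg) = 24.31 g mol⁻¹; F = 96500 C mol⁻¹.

n(Mg) = 193 / 24.31 = 7.939 mol.
n(e⁻) = 2 × 7.939 = 15.88 mol.
Q = n(e⁻)·F = 15.88 × 96500 = 1532000 C.
I = Q/t = 1532000 / 39240 s = 39.0 A.

39.0 A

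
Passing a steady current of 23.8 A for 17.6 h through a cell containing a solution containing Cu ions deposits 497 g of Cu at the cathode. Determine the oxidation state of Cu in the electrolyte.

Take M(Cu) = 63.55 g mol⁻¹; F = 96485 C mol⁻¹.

Q = I·t = 23.80 A × 63360 s = 1508000 C, so n(e⁻) = 1508000/96485 = 15.63 mol.
n(Cu) deposited = 497 / 63.55 = 7.821 mol.
Electrons per atom = n(e⁻)/n(Cu) = 15.63 / 7.821 = 2.00 ≈ 2, so the ion is Cu²⁺.

+2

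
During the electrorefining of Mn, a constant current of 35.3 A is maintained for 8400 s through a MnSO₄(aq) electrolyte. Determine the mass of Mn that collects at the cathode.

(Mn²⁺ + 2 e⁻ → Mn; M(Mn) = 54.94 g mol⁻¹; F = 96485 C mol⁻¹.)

Q = I·t = 35.30 A × 8400.0 s = 296500 C.
n(e⁻) = Q/F = 296500 / 96485 = 3.073 mol.
Mn²⁺ + 2 e⁻ → Mn, so n(Mn) = n(e⁻)/2 = 1.537 mol.
m = n·M = 1.537 × 54.94 = 84.4 g.

84.4 g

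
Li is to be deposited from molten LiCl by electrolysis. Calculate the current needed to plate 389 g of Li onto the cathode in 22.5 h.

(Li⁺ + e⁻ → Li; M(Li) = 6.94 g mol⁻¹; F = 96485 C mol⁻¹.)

n(Li) = 389 / 6.94 = 56.05 mol.
n(e⁻) = 1 × 56.05 = 56.05 mol.
Q = n(e⁻)·F = 56.05 × 96485 = 5408000 C.
I = Q/t = 5408000 / 81000 s = 66.8 A.

66.8 A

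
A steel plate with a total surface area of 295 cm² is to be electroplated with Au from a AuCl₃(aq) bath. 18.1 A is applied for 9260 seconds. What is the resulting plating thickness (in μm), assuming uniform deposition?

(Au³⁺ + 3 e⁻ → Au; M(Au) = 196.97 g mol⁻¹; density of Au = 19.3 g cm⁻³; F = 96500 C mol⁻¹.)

200 μm

Q = I·t = 18.10 × 9260.0 = 167600 C; n(e⁻) = 1.737 mol.
n(Au) = n(e⁻)/3 = 0.5789 mol, so m = 0.5789 × 196.97 = 114.0 g.
Volume = m/ρ = 114.0 / 19.3 = 5.909 cm³.
Thickness = V/A = 5.909 / 295 = 0.0200 cm = 200 μm.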